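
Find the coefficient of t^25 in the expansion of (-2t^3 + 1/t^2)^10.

-5120

General term: C(10,j)·(-2t^3)^j·(1/t^2)^(10-j), with t-exponent 3j − 2(10−j) = 5j − 20.
Set 5j − 20 = 25: j = 9.
C(10,9) = 10; (-2)^9 = -512; 1^1 = 1.
Coefficient = 10 · (-512) · 1 = -5120.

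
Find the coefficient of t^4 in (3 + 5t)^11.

451068750

The general term is C(11,j)·(3)^j·(5t)^(11-j); the t^4 term has j = 7.
C(11,7) = 330.
Coefficient = C(11,7) · 3^7 · 5^4 = 330 · 2187 · 625 = 451068750.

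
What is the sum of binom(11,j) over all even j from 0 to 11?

1024

Half of (1+1)^11 + (1−1)^11 gives the even-index sum: 2^10 = 1024.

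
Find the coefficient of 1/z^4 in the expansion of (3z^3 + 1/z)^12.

General term: C(12,j)·(3z^3)^j·(1/z)^(12-j), with z-exponent 3j − 1(12−j) = 4j − 12.
Set 4j − 12 = -4: j = 2.
C(12,2) = 66; 3^2 = 9; 1^10 = 1.
Coefficient = 66 · 9 · 1 = 594.

594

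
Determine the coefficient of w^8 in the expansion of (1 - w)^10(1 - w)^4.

(1 - w)^10(1 - w)^4 = (1 - w)^14, so the coefficient of w^8 is C(14,8)·(-1)^8 = 3003·1 = 3003.

3003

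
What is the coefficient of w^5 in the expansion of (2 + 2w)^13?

The general term is C(13,j)·(2)^j·(2w)^(13-j); the w^5 term has j = 8.
C(13,8) = 1287.
Coefficient = C(13,8) · 2^8 · 2^5 = 1287 · 256 · 32 = 10543104.

10543104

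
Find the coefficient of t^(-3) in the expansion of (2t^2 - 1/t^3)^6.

-160

General term: C(6,j)·(2t^2)^j·(-1/t^3)^(6-j), with t-exponent 2j − 3(6−j) = 5j − 18.
Set 5j − 18 = -3: j = 3.
C(6,3) = 20; 2^3 = 8; (-1)^3 = -1.
Coefficient = 20 · 8 · (-1) = -160.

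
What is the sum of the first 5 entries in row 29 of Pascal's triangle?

1 + 29 + 406 + 3654 + 23751 = 27841.

27841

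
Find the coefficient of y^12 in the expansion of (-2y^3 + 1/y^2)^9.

General term: C(9,j)·(-2y^3)^j·(1/y^2)^(9-j), with y-exponent 3j − 2(9−j) = 5j − 18.
Set 5j − 18 = 12: j = 6.
C(9,6) = 84; (-2)^6 = 64; 1^3 = 1.
Coefficient = 84 · 64 · 1 = 5376.

5376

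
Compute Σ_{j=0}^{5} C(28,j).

122438

1 + 28 + 378 + 3276 + 20475 + 98280 = 122438.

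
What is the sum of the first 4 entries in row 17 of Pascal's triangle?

1 + 17 + 136 + 680 = 834.

834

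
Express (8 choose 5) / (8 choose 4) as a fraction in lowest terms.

4/5

C(n,k+1)/C(n,k) = (n−k)/(k+1) = (8−4)/(4+1) = 4/5.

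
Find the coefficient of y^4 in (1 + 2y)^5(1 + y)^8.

2470

Coefficient of y^4 = Σ_{j} C(5,j)·2^j·C(8,4-j)·1^(4-j) for j from 0 to 4.
= 70 + 560 + 1120 + 640 + 80 = 2470.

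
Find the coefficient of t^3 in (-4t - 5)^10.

The general term is C(10,j)·(-4t)^j·(-5)^(10-j); the t^3 term has j = 3.
C(10,3) = 120.
Coefficient = C(10,3) · (-4)^3 · (-5)^7 = 120 · (-64) · (-78125) = 600000000.

600000000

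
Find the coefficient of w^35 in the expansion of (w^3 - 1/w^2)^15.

105

General term: C(15,j)·(w^3)^j·(-1/w^2)^(15-j), with w-exponent 3j − 2(15−j) = 5j − 30.
Set 5j − 30 = 35: j = 13.
C(15,13) = 105; 1^13 = 1; (-1)^2 = 1.
Coefficient = 105 · 1 · 1 = 105.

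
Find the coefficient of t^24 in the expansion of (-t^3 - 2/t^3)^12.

General term: C(12,j)·(-t^3)^j·(-2/t^3)^(12-j), with t-exponent 3j − 3(12−j) = 6j − 36.
Set 6j − 36 = 24: j = 10.
C(12,10) = 66; (-1)^10 = 1; (-2)^2 = 4.
Coefficient = 66 · 1 · 4 = 264.

264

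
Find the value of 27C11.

13037895

C(27,11) = (27·26·25·24·23·22·21·20·19·18·17) / 11! = 520431047136000 / 39916800 = 13037895.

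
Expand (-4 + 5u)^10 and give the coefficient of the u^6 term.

The general term is C(10,j)·(-4)^j·(5u)^(10-j); the u^6 term has j = 4.
C(10,4) = 210.
Coefficient = C(10,4) · (-4)^4 · 5^6 = 210 · 256 · 15625 = 840000000.

840000000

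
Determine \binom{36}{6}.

C(36,6) = (36·35·34·33·32·31) / 6! = 1402410240 / 720 = 1947792.

1947792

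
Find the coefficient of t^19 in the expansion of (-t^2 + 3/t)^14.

-9828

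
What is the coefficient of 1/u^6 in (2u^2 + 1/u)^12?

General term: C(12,j)·(2u^2)^j·(1/u)^(12-j), with u-exponent 2j − 1(12−j) = 3j − 12.
Set 3j − 12 = -6: j = 2.
C(12,2) = 66; 2^2 = 4; 1^10 = 1.
Coefficient = 66 · 4 · 1 = 264.

264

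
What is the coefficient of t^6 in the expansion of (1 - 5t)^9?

1312500

The general term is C(9,j)·(1)^j·(-5t)^(9-j); the t^6 term has j = 3.
C(9,3) = 84.
Coefficient = C(9,3) · (-5)^6 = 84 · 15625 = 1312500.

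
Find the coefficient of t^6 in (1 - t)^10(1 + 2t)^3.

258

Coefficient of t^6 = Σ_{j} C(10,j)·(-1)^j·C(3,6-j)·2^(6-j) for j from 3 to 6.
= (-960) + 2520 + (-1512) + 210 = 258.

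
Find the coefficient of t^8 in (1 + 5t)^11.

64453125

The general term is C(11,j)·(1)^j·(5t)^(11-j); the t^8 term has j = 3.
C(11,3) = 165.
Coefficient = C(11,3) · 5^8 = 165 · 390625 = 64453125.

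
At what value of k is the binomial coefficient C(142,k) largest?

C(142,k) is maximized at k = 142/2 = 71.

71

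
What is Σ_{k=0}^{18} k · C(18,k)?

Since k·C(18,k) = 18·C(17,k−1), the sum is 18·2^17 = 18·131072 = 2359296.

2359296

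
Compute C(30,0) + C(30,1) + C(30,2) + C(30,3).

1 + 30 + 435 + 4060 = 4526.

4526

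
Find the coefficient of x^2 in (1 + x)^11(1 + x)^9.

190

(1 + x)^11(1 + x)^9 = (1 + x)^20, so the coefficient of x^2 is C(20,2)·1^2 = 190·1 = 190.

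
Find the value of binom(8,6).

C(8,6) = C(8,2) by symmetry.
C(8,2) = (8·7) / 2! = 56 / 2 = 28.

28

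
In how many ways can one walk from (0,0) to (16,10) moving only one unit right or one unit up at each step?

5311735

Each path is a sequence of 26 steps with 16 rights: C(26,16) = 5311735.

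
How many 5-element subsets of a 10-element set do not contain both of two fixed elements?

All 5-subsets: C(10,5) = 252. Those containing both fixed elements: C(8,3) = 56.
252 − 56 = 196.

196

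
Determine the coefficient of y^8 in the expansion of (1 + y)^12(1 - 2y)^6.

495

Coefficient of y^8 = Σ_{j} C(12,j)·1^j·C(6,8-j)·(-2)^(8-j) for j from 2 to 8.
= 4224 + (-42240) + 118800 + (-126720) + 55440 + (-9504) + 495 = 495.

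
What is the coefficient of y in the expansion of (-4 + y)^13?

218103808

The general term is C(13,j)·(-4)^j·(y)^(13-j); the y^1 term has j = 12.
C(13,12) = 13.
Coefficient = C(13,12) · (-4)^12 = 13 · 16777216 = 218103808.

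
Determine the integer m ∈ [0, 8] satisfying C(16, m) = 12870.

C(16,m) increases on 0 ≤ m ≤ 8. C(16,7) = 11440 and C(16,8) = 12870, so m = 8.

8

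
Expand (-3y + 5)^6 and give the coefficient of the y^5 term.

-7290

The general term is C(6,j)·(-3y)^j·(5)^(6-j); the y^5 term has j = 5.
C(6,5) = 6.
Coefficient = C(6,5) · (-3)^5 · 5^1 = 6 · (-243) · 5 = -7290.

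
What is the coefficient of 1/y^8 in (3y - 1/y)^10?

-30

General term: C(10,j)·(3y)^j·(-1/y)^(10-j), with y-exponent 1j − 1(10−j) = 2j − 10.
Set 2j − 10 = -8: j = 1.
C(10,1) = 10; 3^1 = 3; (-1)^9 = -1.
Coefficient = 10 · 3 · (-1) = -30.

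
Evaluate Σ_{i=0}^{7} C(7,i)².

3432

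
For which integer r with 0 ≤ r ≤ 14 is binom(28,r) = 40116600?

C(28,r) increases on 0 ≤ r ≤ 14. C(28,13) = 37442160 and C(28,14) = 40116600, so r = 14.

14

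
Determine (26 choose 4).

C(26,4) = (26·25·24·23) / 4! = 358800 / 24 = 14950.

14950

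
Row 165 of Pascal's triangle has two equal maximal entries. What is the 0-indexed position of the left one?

82

For odd n = 165, C(165,m) peaks at m = (n−1)/2 and (n+1)/2; the smaller is 82.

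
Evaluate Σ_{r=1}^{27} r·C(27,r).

1811939328

Differentiating (1+x)^27 and setting x=1: Σ r·C(27,r) = 27·2^26 = 1811939328.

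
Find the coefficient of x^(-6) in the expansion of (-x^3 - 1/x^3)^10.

210

General term: C(10,j)·(-x^3)^j·(-1/x^3)^(10-j), with x-exponent 3j − 3(10−j) = 6j − 30.
Set 6j − 30 = -6: j = 4.
C(10,4) = 210; (-1)^4 = 1; (-1)^6 = 1.
Coefficient = 210 · 1 · 1 = 210.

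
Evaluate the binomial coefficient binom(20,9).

C(20,9) = (20·19·18·17·16·15·14·13·12) / 9! = 60949324800 / 362880 = 167960.

167960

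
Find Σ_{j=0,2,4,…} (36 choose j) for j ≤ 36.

Half of (1+1)^36 + (1−1)^36 gives the even-index sum: 2^35 = 34359738368.

34359738368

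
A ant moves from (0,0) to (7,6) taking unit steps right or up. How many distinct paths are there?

1716

Each path is a sequence of 13 steps with 7 rights: C(13,7) = 1716.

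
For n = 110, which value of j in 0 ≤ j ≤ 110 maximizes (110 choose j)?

C(110,j) is maximized at j = 110/2 = 55.

55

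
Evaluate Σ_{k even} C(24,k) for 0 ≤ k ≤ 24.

Even-k terms of row 24 sum to 2^23 = 8388608.

8388608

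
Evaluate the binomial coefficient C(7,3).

35

C(7,3) = (7·6·5) / 3! = 210 / 6 = 35.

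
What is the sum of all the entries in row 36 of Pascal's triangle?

Setting x = 1 in (1+x)^36 gives Σ C(36,k) = 2^36 = 68719476736.

68719476736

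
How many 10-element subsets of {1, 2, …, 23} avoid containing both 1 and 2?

940576

All 10-subsets: C(23,10) = 1144066. Those containing both fixed elements: C(21,8) = 203490.
1144066 − 203490 = 940576.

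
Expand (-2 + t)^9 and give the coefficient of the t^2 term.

The general term is C(9,j)·(-2)^j·(t)^(9-j); the t^2 term has j = 7.
C(9,7) = 36.
Coefficient = C(9,7) · (-2)^7 = 36 · (-128) = -4608.

-4608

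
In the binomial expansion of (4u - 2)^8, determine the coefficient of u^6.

458752

The general term is C(8,j)·(4u)^j·(-2)^(8-j); the u^6 term has j = 6.
C(8,6) = 28.
Coefficient = C(8,6) · 4^6 · (-2)^2 = 28 · 4096 · 4 = 458752.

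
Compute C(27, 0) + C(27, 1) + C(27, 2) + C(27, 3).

1 + 27 + 351 + 2925 = 3304.

3304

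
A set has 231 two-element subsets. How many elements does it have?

n(n−1)/2 = 231 ⇒ n(n−1) = 462. Since 22·21 = 462, n = 22.

22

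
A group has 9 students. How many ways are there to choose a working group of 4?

This is C(9,4) = 126.

126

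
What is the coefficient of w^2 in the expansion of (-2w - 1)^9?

The general term is C(9,j)·(-2w)^j·(-1)^(9-j); the w^2 term has j = 2.
C(9,2) = 36.
Coefficient = C(9,2) · (-2)^2 · (-1)^7 = 36 · 4 · (-1) = -144.

-144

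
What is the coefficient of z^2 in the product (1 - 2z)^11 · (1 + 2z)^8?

-20

Coefficient of z^2 = Σ_{j} C(11,j)·(-2)^j·C(8,2-j)·2^(2-j) for j from 0 to 2.
= 112 + (-352) + 220 = -20.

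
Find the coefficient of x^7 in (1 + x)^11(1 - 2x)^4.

Coefficient of x^7 = Σ_{j} C(11,j)·1^j·C(4,7-j)·(-2)^(7-j) for j from 3 to 7.
= 2640 + (-10560) + 11088 + (-3696) + 330 = -198.

-198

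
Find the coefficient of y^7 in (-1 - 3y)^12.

The general term is C(12,j)·(-1)^j·(-3y)^(12-j); the y^7 term has j = 5.
C(12,5) = 792.
Coefficient = C(12,5) · (-1)^5 · (-3)^7 = 792 · (-1) · (-2187) = 1732104.

1732104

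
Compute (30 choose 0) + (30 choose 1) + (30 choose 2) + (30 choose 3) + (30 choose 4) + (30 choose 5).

1 + 30 + 435 + 4060 + 27405 + 142506 = 174437.

174437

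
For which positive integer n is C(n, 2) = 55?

n(n−1)/2 = 55 ⇒ n(n−1) = 110. Since 11·10 = 110, n = 11.

11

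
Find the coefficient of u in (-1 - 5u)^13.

The general term is C(13,j)·(-1)^j·(-5u)^(13-j); the u^1 term has j = 12.
C(13,12) = 13.
Coefficient = C(13,12) · (-5)^1 = 13 · (-5) = -65.

-65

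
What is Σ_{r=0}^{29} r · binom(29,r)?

7784628224

Since r·C(29,r) = 29·C(28,r−1), the sum is 29·2^28 = 29·268435456 = 7784628224.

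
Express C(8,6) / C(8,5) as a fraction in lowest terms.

C(n,k+1)/C(n,k) = (n−k)/(k+1) = (8−5)/(5+1) = 3/6 = 1/2.

1/2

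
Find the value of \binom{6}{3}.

20

C(6,3) = (6·5·4) / 3! = 120 / 6 = 20.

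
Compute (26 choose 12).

C(26,12) = (26·25·24·23·22·21·20·19·18·17·16·15) / 12! = 4626053752320000 / 479001600 = 9657700.

9657700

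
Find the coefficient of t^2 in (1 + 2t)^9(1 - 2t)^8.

-32

Coefficient of t^2 = Σ_{j} C(9,j)·2^j·C(8,2-j)·(-2)^(2-j) for j from 0 to 2.
= 112 + (-288) + 144 = -32.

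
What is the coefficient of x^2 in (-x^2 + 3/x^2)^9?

General term: C(9,j)·(-x^2)^j·(3/x^2)^(9-j), with x-exponent 2j − 2(9−j) = 4j − 18.
Set 4j − 18 = 2: j = 5.
C(9,5) = 126; (-1)^5 = -1; 3^4 = 81.
Coefficient = 126 · (-1) · 81 = -10206.

-10206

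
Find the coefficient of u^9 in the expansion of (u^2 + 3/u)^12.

192456

General term: C(12,j)·(u^2)^j·(3/u)^(12-j), with u-exponent 2j − 1(12−j) = 3j − 12.
Set 3j − 12 = 9: j = 7.
C(12,7) = 792; 1^7 = 1; 3^5 = 243.
Coefficient = 792 · 1 · 243 = 192456.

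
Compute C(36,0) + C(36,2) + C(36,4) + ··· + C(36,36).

Half of (1+1)^36 + (1−1)^36 gives the even-index sum: 2^35 = 34359738368.

34359738368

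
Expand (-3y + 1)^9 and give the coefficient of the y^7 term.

-78732

The general term is C(9,j)·(-3y)^j·(1)^(9-j); the y^7 term has j = 7.
C(9,7) = 36.
Coefficient = C(9,7) · (-3)^7 = 36 · (-2187) = -78732.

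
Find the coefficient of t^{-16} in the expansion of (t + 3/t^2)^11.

General term: C(11,j)·(t)^j·(3/t^2)^(11-j), with t-exponent 1j − 2(11−j) = 3j − 22.
Set 3j − 22 = -16: j = 2.
C(11,2) = 55; 1^2 = 1; 3^9 = 19683.
Coefficient = 55 · 1 · 19683 = 1082565.

1082565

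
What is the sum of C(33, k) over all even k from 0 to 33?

4294967296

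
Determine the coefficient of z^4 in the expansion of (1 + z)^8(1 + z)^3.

330

Coefficient of z^4 = Σ_{j} C(8,j)·C(3,4-j) for j from 1 to 4.
= 8 + 84 + 168 + 70 = 330.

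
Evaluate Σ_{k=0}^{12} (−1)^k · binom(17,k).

1820

The partial alternating sum Σ_{k=0}^{12} (−1)^k C(17,k) = (−1)^12 C(16,12) = 1820.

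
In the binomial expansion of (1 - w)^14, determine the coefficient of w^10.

The general term is C(14,j)·(1)^j·(-w)^(14-j); the w^10 term has j = 4.
C(14,4) = 1001.
Coefficient = C(14,4) = 1001.

1001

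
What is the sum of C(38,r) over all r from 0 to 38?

274877906944

Setting x = 1 in (1+x)^38 gives Σ C(38,r) = 2^38 = 274877906944.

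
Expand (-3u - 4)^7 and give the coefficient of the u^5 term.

-81648

The general term is C(7,j)·(-3u)^j·(-4)^(7-j); the u^5 term has j = 5.
C(7,5) = 21.
Coefficient = C(7,5) · (-3)^5 · (-4)^2 = 21 · (-243) · 16 = -81648.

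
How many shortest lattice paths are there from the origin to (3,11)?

364

Each path is a sequence of 14 steps with 3 rights: C(14,3) = 364.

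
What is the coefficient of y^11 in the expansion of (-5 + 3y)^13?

The general term is C(13,j)·(-5)^j·(3y)^(13-j); the y^11 term has j = 2.
C(13,2) = 78.
Coefficient = C(13,2) · (-5)^2 · 3^11 = 78 · 25 · 177147 = 345436650.

345436650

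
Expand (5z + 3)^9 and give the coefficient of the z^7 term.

The general term is C(9,j)·(5z)^j·(3)^(9-j); the z^7 term has j = 7.
C(9,7) = 36.
Coefficient = C(9,7) · 5^7 · 3^2 = 36 · 78125 · 9 = 25312500.

25312500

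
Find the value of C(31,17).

265182525

C(31,17) = C(31,14) by symmetry.
C(31,14) = (31·30·29·28·27·26·25·24·23·22·21·20·19·18) / 14! = 23118159385601280000 / 87178291200 = 265182525.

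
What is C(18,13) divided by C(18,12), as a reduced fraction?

6/13

C(n,k+1)/C(n,k) = (n−k)/(k+1) = (18−12)/(12+1) = 6/13.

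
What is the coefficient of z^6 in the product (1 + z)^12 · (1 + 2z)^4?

Coefficient of z^6 = Σ_{j} C(12,j)·1^j·C(4,6-j)·2^(6-j) for j from 2 to 6.
= 1056 + 7040 + 11880 + 6336 + 924 = 27236.

27236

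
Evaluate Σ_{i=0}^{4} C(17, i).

1 + 17 + 136 + 680 + 2380 = 3214.

3214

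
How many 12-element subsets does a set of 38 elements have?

C(38,12) = (38·37·36·35·34·33·32·31·30·29·28·27) / 12! = 1296884927852236800 / 479001600 = 2707475148.

2707475148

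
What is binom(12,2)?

66

C(12,2) = (12·11) / 2! = 132 / 2 = 66.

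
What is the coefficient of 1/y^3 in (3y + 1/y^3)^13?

14073345

General term: C(13,j)·(3y)^j·(1/y^3)^(13-j), with y-exponent 1j − 3(13−j) = 4j − 39.
Set 4j − 39 = -3: j = 9.
C(13,9) = 715; 3^9 = 19683; 1^4 = 1.
Coefficient = 715 · 19683 · 1 = 14073345.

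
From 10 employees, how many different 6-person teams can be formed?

210

This is C(10,6) = 210.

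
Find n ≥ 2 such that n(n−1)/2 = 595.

35

n(n−1)/2 = 595 ⇒ n(n−1) = 1190. Since 35·34 = 1190, n = 35.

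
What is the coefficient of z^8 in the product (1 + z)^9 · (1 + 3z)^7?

Coefficient of z^8 = Σ_{j} C(9,j)·1^j·C(7,8-j)·3^(8-j) for j from 1 to 8.
= 19683 + 183708 + 428652 + 357210 + 119070 + 15876 + 756 + 9 = 1124964.

1124964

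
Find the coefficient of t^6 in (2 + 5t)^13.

The general term is C(13,j)·(2)^j·(5t)^(13-j); the t^6 term has j = 7.
C(13,7) = 1716.
Coefficient = C(13,7) · 2^7 · 5^6 = 1716 · 128 · 15625 = 3432000000.

3432000000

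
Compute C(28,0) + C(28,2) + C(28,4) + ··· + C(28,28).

134217728

Even-i terms of row 28 sum to 2^27 = 134217728.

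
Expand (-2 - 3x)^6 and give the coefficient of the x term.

The general term is C(6,j)·(-2)^j·(-3x)^(6-j); the x^1 term has j = 5.
C(6,5) = 6.
Coefficient = C(6,5) · (-2)^5 · (-3)^1 = 6 · (-32) · (-3) = 576.

576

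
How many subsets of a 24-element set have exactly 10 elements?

1961256

Choose the 10 positions: C(24,10) = 1961256.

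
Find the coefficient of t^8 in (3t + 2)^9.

118098

The general term is C(9,j)·(3t)^j·(2)^(9-j); the t^8 term has j = 8.
C(9,8) = 9.
Coefficient = C(9,8) · 3^8 · 2^1 = 9 · 6561 · 2 = 118098.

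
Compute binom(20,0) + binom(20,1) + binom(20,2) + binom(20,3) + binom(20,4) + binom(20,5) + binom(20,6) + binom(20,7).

1 + 20 + 190 + 1140 + 4845 + 15504 + 38760 + 77520 = 137980.

137980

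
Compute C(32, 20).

225792840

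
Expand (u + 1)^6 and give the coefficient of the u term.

6

The general term is C(6,j)·(u)^j·(1)^(6-j); the u^1 term has j = 1.
C(6,1) = 6.
Coefficient = C(6,1) = 6.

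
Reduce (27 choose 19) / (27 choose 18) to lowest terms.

C(n,k+1)/C(n,k) = (n−k)/(k+1) = (27−18)/(18+1) = 9/19.

9/19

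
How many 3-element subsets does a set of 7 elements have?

C(7,3) = (7·6·5) / 3! = 210 / 6 = 35.

35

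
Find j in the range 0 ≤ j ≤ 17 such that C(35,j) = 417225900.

C(35,j) increases on 0 ≤ j ≤ 17. C(35,10) = 183579396 and C(35,11) = 417225900, so j = 11.

11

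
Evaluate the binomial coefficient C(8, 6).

28

C(8,6) = C(8,2) by symmetry.
C(8,2) = (8·7) / 2! = 56 / 2 = 28.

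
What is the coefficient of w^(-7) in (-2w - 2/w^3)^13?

General term: C(13,j)·(-2w)^j·(-2/w^3)^(13-j), with w-exponent 1j − 3(13−j) = 4j − 39.
Set 4j − 39 = -7: j = 8.
C(13,8) = 1287; (-2)^8 = 256; (-2)^5 = -32.
Coefficient = 1287 · 256 · (-32) = -10543104.

-10543104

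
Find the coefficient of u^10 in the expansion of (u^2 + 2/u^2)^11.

1320

General term: C(11,j)·(u^2)^j·(2/u^2)^(11-j), with u-exponent 2j − 2(11−j) = 4j − 22.
Set 4j − 22 = 10: j = 8.
C(11,8) = 165; 1^8 = 1; 2^3 = 8.
Coefficient = 165 · 1 · 8 = 1320.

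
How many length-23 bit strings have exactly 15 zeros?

Choose the 15 positions: C(23,15) = 490314.

490314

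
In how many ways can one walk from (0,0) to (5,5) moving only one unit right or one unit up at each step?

Each path is a sequence of 10 steps with 5 rights: C(10,5) = 252.

252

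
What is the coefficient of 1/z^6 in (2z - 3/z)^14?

General term: C(14,j)·(2z)^j·(-3/z)^(14-j), with z-exponent 1j − 1(14−j) = 2j − 14.
Set 2j − 14 = -6: j = 4.
C(14,4) = 1001; 2^4 = 16; (-3)^10 = 59049.
Coefficient = 1001 · 16 · 59049 = 945728784.

945728784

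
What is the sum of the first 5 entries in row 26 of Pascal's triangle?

1 + 26 + 325 + 2600 + 14950 = 17902.

17902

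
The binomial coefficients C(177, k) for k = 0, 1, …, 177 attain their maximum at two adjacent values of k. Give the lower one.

88

For odd n = 177, C(177,k) peaks at k = (n−1)/2 and (n+1)/2; the lower is 88.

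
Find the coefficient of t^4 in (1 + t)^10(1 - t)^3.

Coefficient of t^4 = Σ_{j} C(10,j)·1^j·C(3,4-j)·(-1)^(4-j) for j from 1 to 4.
= (-10) + 135 + (-360) + 210 = -25.

-25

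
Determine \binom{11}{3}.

C(11,3) = (11·10·9) / 3! = 990 / 6 = 165.

165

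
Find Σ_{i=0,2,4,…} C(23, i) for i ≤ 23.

4194304

Even-i terms of row 23 sum to 2^22 = 4194304.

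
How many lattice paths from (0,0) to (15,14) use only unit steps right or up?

77558760

Each path is a sequence of 29 steps with 15 rights: C(29,15) = 77558760.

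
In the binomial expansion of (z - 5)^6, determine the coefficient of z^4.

The general term is C(6,j)·(z)^j·(-5)^(6-j); the z^4 term has j = 4.
C(6,4) = 15.
Coefficient = C(6,4) · (-5)^2 = 15 · 25 = 375.

375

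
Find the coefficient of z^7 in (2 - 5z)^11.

The general term is C(11,j)·(2)^j·(-5z)^(11-j); the z^7 term has j = 4.
C(11,4) = 330.
Coefficient = C(11,4) · 2^4 · (-5)^7 = 330 · 16 · (-78125) = -412500000.

-412500000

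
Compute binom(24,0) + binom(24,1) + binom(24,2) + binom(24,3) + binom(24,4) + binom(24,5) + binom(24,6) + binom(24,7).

536155

1 + 24 + 276 + 2024 + 10626 + 42504 + 134596 + 346104 = 536155.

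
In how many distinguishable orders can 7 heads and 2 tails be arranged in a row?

36

Choose positions for the heads: C(9,7) = 36.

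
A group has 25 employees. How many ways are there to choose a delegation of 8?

1081575

This is C(25,8) = 1081575.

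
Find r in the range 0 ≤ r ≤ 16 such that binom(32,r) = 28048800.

9

C(32,r) increases on 0 ≤ r ≤ 16. C(32,8) = 10518300 and C(32,9) = 28048800, so r = 9.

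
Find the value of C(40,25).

40225345056

C(40,25) = C(40,15) by symmetry.
C(40,15) = (40·39·38·37·36·35·34·33·32·31·30·29·28·27·26) / 15! = 52601652673686724608000 / 1307674368000 = 40225345056.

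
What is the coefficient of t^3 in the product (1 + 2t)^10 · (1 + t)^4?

Coefficient of t^3 = Σ_{j} C(10,j)·2^j·C(4,3-j)·1^(3-j) for j from 0 to 3.
= 4 + 120 + 720 + 960 = 1804.

1804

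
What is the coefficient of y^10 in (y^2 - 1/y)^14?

3003

General term: C(14,j)·(y^2)^j·(-1/y)^(14-j), with y-exponent 2j − 1(14−j) = 3j − 14.
Set 3j − 14 = 10: j = 8.
C(14,8) = 3003; 1^8 = 1; (-1)^6 = 1.
Coefficient = 3003 · 1 · 1 = 3003.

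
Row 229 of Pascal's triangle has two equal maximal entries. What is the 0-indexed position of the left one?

114

For odd n = 229, C(229,i) peaks at i = (n−1)/2 and (n+1)/2; the lesser is 114.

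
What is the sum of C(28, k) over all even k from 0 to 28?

Half of (1+1)^28 + (1−1)^28 gives the even-index sum: 2^27 = 134217728.

134217728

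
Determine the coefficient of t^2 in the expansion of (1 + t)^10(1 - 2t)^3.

-3

Coefficient of t^2 = Σ_{j} C(10,j)·1^j·C(3,2-j)·(-2)^(2-j) for j from 0 to 2.
= 12 + (-60) + 45 = -3.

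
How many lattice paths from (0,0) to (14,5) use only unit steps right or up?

11628

Each path is a sequence of 19 steps with 14 rights: C(19,14) = 11628.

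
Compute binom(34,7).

5379616

C(34,7) = (34·33·32·31·30·29·28) / 7! = 27113264640 / 5040 = 5379616.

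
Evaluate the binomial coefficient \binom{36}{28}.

30260340

C(36,28) = C(36,8) by symmetry.
C(36,8) = (36·35·34·33·32·31·30·29) / 8! = 1220096908800 / 40320 = 30260340.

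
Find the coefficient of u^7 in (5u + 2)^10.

75000000

The general term is C(10,j)·(5u)^j·(2)^(10-j); the u^7 term has j = 7.
C(10,7) = 120.
Coefficient = C(10,7) · 5^7 · 2^3 = 120 · 78125 · 8 = 75000000.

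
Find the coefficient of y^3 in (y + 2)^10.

The general term is C(10,j)·(y)^j·(2)^(10-j); the y^3 term has j = 3.
C(10,3) = 120.
Coefficient = C(10,3) · 2^7 = 120 · 128 = 15360.

15360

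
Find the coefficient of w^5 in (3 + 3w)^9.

2480058

The general term is C(9,j)·(3)^j·(3w)^(9-j); the w^5 term has j = 4.
C(9,4) = 126.
Coefficient = C(9,4) · 3^4 · 3^5 = 126 · 81 · 243 = 2480058.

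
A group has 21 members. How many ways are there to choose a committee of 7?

116280

This is C(21,7) = 116280.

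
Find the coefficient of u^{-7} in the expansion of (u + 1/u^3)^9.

General term: C(9,j)·(u)^j·(1/u^3)^(9-j), with u-exponent 1j − 3(9−j) = 4j − 27.
Set 4j − 27 = -7: j = 5.
C(9,5) = 126; 1^5 = 1; 1^4 = 1.
Coefficient = 126 · 1 · 1 = 126.

126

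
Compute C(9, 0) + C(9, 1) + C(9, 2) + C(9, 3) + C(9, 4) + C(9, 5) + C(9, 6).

1 + 9 + 36 + 84 + 126 + 126 + 84 = 466.

466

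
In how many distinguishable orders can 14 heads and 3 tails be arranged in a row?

Choose positions for the heads: C(17,14) = 680.

680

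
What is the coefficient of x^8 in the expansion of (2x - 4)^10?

184320

The general term is C(10,j)·(2x)^j·(-4)^(10-j); the x^8 term has j = 8.
C(10,8) = 45.
Coefficient = C(10,8) · 2^8 · (-4)^2 = 45 · 256 · 16 = 184320.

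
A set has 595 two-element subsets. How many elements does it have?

35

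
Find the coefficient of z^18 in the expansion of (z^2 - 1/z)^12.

66

General term: C(12,j)·(z^2)^j·(-1/z)^(12-j), with z-exponent 2j − 1(12−j) = 3j − 12.
Set 3j − 12 = 18: j = 10.
C(12,10) = 66; 1^10 = 1; (-1)^2 = 1.
Coefficient = 66 · 1 · 1 = 66.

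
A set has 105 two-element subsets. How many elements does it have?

15

n(n−1)/2 = 105 ⇒ n(n−1) = 210. Since 15·14 = 210, n = 15.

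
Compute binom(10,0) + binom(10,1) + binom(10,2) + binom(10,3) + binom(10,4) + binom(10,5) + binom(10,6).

1 + 10 + 45 + 120 + 210 + 252 + 210 = 848.

848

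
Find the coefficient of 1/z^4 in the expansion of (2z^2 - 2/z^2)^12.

General term: C(12,j)·(2z^2)^j·(-2/z^2)^(12-j), with z-exponent 2j − 2(12−j) = 4j − 24.
Set 4j − 24 = -4: j = 5.
C(12,5) = 792; 2^5 = 32; (-2)^7 = -128.
Coefficient = 792 · 32 · (-128) = -3244032.

-3244032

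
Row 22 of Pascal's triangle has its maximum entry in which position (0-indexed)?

11

C(22,j) is maximized at j = 22/2 = 11.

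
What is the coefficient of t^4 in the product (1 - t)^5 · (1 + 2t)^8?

-155

Coefficient of t^4 = Σ_{j} C(5,j)·(-1)^j·C(8,4-j)·2^(4-j) for j from 0 to 4.
= 1120 + (-2240) + 1120 + (-160) + 5 = -155.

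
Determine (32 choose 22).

64512240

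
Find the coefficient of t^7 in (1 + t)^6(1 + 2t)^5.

3530

Coefficient of t^7 = Σ_{j} C(6,j)·1^j·C(5,7-j)·2^(7-j) for j from 2 to 6.
= 480 + 1600 + 1200 + 240 + 10 = 3530.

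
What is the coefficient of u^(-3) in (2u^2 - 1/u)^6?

General term: C(6,j)·(2u^2)^j·(-1/u)^(6-j), with u-exponent 2j − 1(6−j) = 3j − 6.
Set 3j − 6 = -3: j = 1.
C(6,1) = 6; 2^1 = 2; (-1)^5 = -1.
Coefficient = 6 · 2 · (-1) = -12.

-12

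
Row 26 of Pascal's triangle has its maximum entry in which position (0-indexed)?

13

C(26,j) is maximized at j = 26/2 = 13.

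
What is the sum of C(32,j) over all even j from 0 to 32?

2147483648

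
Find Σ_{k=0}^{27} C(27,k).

134217728

Setting x = 1 in (1+x)^27 gives Σ C(27,k) = 2^27 = 134217728.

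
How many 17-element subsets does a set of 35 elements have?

4537567650

C(35,17) = (35·34·33·32·31·30·29·28·27·26·25·24·23·22·21·20·19) / 17! = 1613955767240110694400000 / 355687428096000 = 4537567650.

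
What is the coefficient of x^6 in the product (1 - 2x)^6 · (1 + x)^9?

Coefficient of x^6 = Σ_{j} C(6,j)·(-2)^j·C(9,6-j)·1^(6-j) for j from 0 to 6.
= 84 + (-1512) + 7560 + (-13440) + 8640 + (-1728) + 64 = -332.

-332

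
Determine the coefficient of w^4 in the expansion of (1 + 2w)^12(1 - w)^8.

Coefficient of w^4 = Σ_{j} C(12,j)·2^j·C(8,4-j)·(-1)^(4-j) for j from 0 to 4.
= 70 + (-1344) + 7392 + (-14080) + 7920 = -42.

-42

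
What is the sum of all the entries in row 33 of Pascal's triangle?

The entries of row 33 sum to 2^33 = 8589934592.

8589934592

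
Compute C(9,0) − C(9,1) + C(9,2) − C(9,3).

The partial alternating sum Σ_{k=0}^{3} (−1)^k C(9,k) = (−1)^3 C(8,3) = -56.

-56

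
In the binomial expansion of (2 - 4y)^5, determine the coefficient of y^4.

2560

The general term is C(5,j)·(2)^j·(-4y)^(5-j); the y^4 term has j = 1.
C(5,1) = 5.
Coefficient = C(5,1) · 2^1 · (-4)^4 = 5 · 2 · 256 = 2560.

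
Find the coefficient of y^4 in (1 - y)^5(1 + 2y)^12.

1525

Coefficient of y^4 = Σ_{j} C(5,j)·(-1)^j·C(12,4-j)·2^(4-j) for j from 0 to 4.
= 7920 + (-8800) + 2640 + (-240) + 5 = 1525.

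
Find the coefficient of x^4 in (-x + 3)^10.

The general term is C(10,j)·(-x)^j·(3)^(10-j); the x^4 term has j = 4.
C(10,4) = 210.
Coefficient = C(10,4) · 3^6 = 210 · 729 = 153090.

153090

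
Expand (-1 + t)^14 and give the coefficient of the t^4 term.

1001

The general term is C(14,j)·(-1)^j·(t)^(14-j); the t^4 term has j = 10.
C(14,10) = 1001.
Coefficient = C(14,10) = 1001.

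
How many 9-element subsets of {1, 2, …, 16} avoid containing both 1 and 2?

8008

All 9-subsets: C(16,9) = 11440. Those containing both fixed elements: C(14,7) = 3432.
11440 − 3432 = 8008.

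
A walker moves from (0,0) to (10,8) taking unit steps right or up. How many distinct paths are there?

43758

Each path is a sequence of 18 steps with 10 rights: C(18,10) = 43758.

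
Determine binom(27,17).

8436285

C(27,17) = C(27,10) by symmetry.
C(27,10) = (27·26·25·24·23·22·21·20·19·18) / 10! = 30613591008000 / 3628800 = 8436285.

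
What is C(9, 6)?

84

C(9,6) = C(9,3) by symmetry.
C(9,3) = (9·8·7) / 3! = 504 / 6 = 84.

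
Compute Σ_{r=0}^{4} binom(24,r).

12951

1 + 24 + 276 + 2024 + 10626 = 12951.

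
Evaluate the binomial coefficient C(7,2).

21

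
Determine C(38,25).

C(38,25) = C(38,13) by symmetry.
C(38,13) = (38·37·36·35·34·33·32·31·30·29·28·27·26) / 13! = 33719008124158156800 / 6227020800 = 5414950296.

5414950296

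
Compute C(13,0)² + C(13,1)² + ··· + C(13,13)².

10400600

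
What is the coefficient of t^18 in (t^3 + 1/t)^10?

120

General term: C(10,j)·(t^3)^j·(1/t)^(10-j), with t-exponent 3j − 1(10−j) = 4j − 10.
Set 4j − 10 = 18: j = 7.
C(10,7) = 120; 1^7 = 1; 1^3 = 1.
Coefficient = 120 · 1 · 1 = 120.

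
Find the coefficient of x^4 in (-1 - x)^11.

-330

The general term is C(11,j)·(-1)^j·(-x)^(11-j); the x^4 term has j = 7.
C(11,7) = 330.
Coefficient = C(11,7) · (-1)^7 = 330 · (-1) = -330.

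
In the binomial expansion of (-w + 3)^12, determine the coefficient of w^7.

The general term is C(12,j)·(-w)^j·(3)^(12-j); the w^7 term has j = 7.
C(12,7) = 792.
Coefficient = C(12,7) · (-1)^7 · 3^5 = 792 · (-1) · 243 = -192456.

-192456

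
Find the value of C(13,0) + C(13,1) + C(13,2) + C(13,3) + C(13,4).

1 + 13 + 78 + 286 + 715 = 1093.

1093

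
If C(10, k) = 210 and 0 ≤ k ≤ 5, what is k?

4

C(10,k) increases on 0 ≤ k ≤ 5. C(10,3) = 120 and C(10,4) = 210, so k = 4.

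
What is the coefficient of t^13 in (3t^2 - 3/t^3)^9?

-177147

General term: C(9,j)·(3t^2)^j·(-3/t^3)^(9-j), with t-exponent 2j − 3(9−j) = 5j − 27.
Set 5j − 27 = 13: j = 8.
C(9,8) = 9; 3^8 = 6561; (-3)^1 = -3.
Coefficient = 9 · 6561 · (-3) = -177147.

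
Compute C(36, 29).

8347680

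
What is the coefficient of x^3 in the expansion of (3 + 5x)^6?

67500

The general term is C(6,j)·(3)^j·(5x)^(6-j); the x^3 term has j = 3.
C(6,3) = 20.
Coefficient = C(6,3) · 3^3 · 5^3 = 20 · 27 · 125 = 67500.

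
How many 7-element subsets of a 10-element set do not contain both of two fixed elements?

64

All 7-subsets: C(10,7) = 120. Those containing both fixed elements: C(8,5) = 56.
120 − 56 = 64.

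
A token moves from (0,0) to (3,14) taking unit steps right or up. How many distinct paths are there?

680

Each path is a sequence of 17 steps with 3 rights: C(17,3) = 680.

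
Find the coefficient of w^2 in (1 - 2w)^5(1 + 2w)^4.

-16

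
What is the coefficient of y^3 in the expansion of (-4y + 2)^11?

The general term is C(11,j)·(-4y)^j·(2)^(11-j); the y^3 term has j = 3.
C(11,3) = 165.
Coefficient = C(11,3) · (-4)^3 · 2^8 = 165 · (-64) · 256 = -2703360.

-2703360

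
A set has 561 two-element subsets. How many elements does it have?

34

n(n−1)/2 = 561 ⇒ n(n−1) = 1122. Since 34·33 = 1122, n = 34.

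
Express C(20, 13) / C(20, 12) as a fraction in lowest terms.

C(n,k+1)/C(n,k) = (n−k)/(k+1) = (20−12)/(12+1) = 8/13.

8/13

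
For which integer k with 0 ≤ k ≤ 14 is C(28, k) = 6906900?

9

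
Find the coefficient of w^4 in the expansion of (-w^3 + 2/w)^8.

General term: C(8,j)·(-w^3)^j·(2/w)^(8-j), with w-exponent 3j − 1(8−j) = 4j − 8.
Set 4j − 8 = 4: j = 3.
C(8,3) = 56; (-1)^3 = -1; 2^5 = 32.
Coefficient = 56 · (-1) · 32 = -1792.

-1792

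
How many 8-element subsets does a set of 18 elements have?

C(18,8) = (18·17·16·15·14·13·12·11) / 8! = 1764322560 / 40320 = 43758.

43758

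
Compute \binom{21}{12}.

C(21,12) = C(21,9) by symmetry.
C(21,9) = (21·20·19·18·17·16·15·14·13) / 9! = 106661318400 / 362880 = 293930.

293930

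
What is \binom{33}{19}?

C(33,19) = C(33,14) by symmetry.
C(33,14) = (33·32·31·30·29·28·27·26·25·24·23·22·21·20) / 14! = 71382386874839040000 / 87178291200 = 818809200.

818809200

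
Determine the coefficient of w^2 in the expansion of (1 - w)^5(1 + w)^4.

Coefficient of w^2 = Σ_{j} C(5,j)·(-1)^j·C(4,2-j)·1^(2-j) for j from 0 to 2.
= 6 + (-20) + 10 = -4.

-4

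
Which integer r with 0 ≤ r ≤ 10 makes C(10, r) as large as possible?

5

C(10,r) is maximized at r = 10/2 = 5.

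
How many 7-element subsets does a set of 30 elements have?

C(30,7) = (30·29·28·27·26·25·24) / 7! = 10260432000 / 5040 = 2035800.

2035800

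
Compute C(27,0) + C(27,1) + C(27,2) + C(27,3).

1 + 27 + 351 + 2925 = 3304.

3304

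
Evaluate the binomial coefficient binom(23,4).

C(23,4) = (23·22·21·20) / 4! = 212520 / 24 = 8855.

8855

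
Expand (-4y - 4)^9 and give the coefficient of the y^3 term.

The general term is C(9,j)·(-4y)^j·(-4)^(9-j); the y^3 term has j = 3.
C(9,3) = 84.
Coefficient = C(9,3) · (-4)^3 · (-4)^6 = 84 · (-64) · 4096 = -22020096.

-22020096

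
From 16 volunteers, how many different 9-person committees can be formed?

This is C(16,9) = 11440.

11440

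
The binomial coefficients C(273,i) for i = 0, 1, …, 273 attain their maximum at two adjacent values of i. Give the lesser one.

136

For odd n = 273, C(273,i) peaks at i = (n−1)/2 and (n+1)/2; the lesser is 136.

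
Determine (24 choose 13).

2496144

C(24,13) = C(24,11) by symmetry.
C(24,11) = (24·23·22·21·20·19·18·17·16·15·14) / 11! = 99638080819200 / 39916800 = 2496144.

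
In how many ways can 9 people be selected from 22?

497420

This is C(22,9) = 497420.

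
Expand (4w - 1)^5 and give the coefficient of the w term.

The general term is C(5,j)·(4w)^j·(-1)^(5-j); the w^1 term has j = 1.
C(5,1) = 5.
Coefficient = C(5,1) · 4^1 = 5 · 4 = 20.

20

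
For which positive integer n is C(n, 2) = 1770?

60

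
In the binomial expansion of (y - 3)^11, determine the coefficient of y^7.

26730

The general term is C(11,j)·(y)^j·(-3)^(11-j); the y^7 term has j = 7.
C(11,7) = 330.
Coefficient = C(11,7) · (-3)^4 = 330 · 81 = 26730.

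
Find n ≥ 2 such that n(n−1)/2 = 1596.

n(n−1)/2 = 1596 ⇒ n(n−1) = 3192. Since 57·56 = 3192, n = 57.

57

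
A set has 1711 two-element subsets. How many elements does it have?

59

n(n−1)/2 = 1711 ⇒ n(n−1) = 3422. Since 59·58 = 3422, n = 59.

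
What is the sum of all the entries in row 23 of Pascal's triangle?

8388608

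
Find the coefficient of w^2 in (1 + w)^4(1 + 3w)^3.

69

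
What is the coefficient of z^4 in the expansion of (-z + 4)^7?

2240

The general term is C(7,j)·(-z)^j·(4)^(7-j); the z^4 term has j = 4.
C(7,4) = 35.
Coefficient = C(7,4) · 4^3 = 35 · 64 = 2240.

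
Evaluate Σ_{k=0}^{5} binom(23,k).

1 + 23 + 253 + 1771 + 8855 + 33649 = 44552.

44552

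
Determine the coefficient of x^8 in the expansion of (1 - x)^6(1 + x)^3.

Coefficient of x^8 = Σ_{j} C(6,j)·(-1)^j·C(3,8-j)·1^(8-j) for j from 5 to 6.
= (-6) + 3 = -3.

-3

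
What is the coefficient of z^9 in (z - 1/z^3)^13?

-13

General term: C(13,j)·(z)^j·(-1/z^3)^(13-j), with z-exponent 1j − 3(13−j) = 4j − 39.
Set 4j − 39 = 9: j = 12.
C(13,12) = 13; 1^12 = 1; (-1)^1 = -1.
Coefficient = 13 · 1 · (-1) = -13.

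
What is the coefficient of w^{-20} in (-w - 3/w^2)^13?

General term: C(13,j)·(-w)^j·(-3/w^2)^(13-j), with w-exponent 1j − 2(13−j) = 3j − 26.
Set 3j − 26 = -20: j = 2.
C(13,2) = 78; (-1)^2 = 1; (-3)^11 = -177147.
Coefficient = 78 · 1 · (-177147) = -13817466.

-13817466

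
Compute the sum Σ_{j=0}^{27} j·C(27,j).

Since j·C(27,j) = 27·C(26,j−1), the sum is 27·2^26 = 27·67108864 = 1811939328.

1811939328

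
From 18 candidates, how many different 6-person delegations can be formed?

This is C(18,6) = 18564.

18564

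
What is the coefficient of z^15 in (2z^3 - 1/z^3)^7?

-448

General term: C(7,j)·(2z^3)^j·(-1/z^3)^(7-j), with z-exponent 3j − 3(7−j) = 6j − 21.
Set 6j − 21 = 15: j = 6.
C(7,6) = 7; 2^6 = 64; (-1)^1 = -1.
Coefficient = 7 · 64 · (-1) = -448.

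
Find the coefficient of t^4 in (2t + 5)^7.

The general term is C(7,j)·(2t)^j·(5)^(7-j); the t^4 term has j = 4.
C(7,4) = 35.
Coefficient = C(7,4) · 2^4 · 5^3 = 35 · 16 · 125 = 70000.

70000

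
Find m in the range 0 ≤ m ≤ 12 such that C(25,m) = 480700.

C(25,m) increases on 0 ≤ m ≤ 12. C(25,6) = 177100 and C(25,7) = 480700, so m = 7.

7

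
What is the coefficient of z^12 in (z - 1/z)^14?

-14

General term: C(14,j)·(z)^j·(-1/z)^(14-j), with z-exponent 1j − 1(14−j) = 2j − 14.
Set 2j − 14 = 12: j = 13.
C(14,13) = 14; 1^13 = 1; (-1)^1 = -1.
Coefficient = 14 · 1 · (-1) = -14.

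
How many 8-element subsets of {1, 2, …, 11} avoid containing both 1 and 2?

All 8-subsets: C(11,8) = 165. Those containing both fixed elements: C(9,6) = 84.
165 − 84 = 81.

81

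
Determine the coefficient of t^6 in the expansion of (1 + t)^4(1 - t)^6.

Coefficient of t^6 = Σ_{j} C(4,j)·1^j·C(6,6-j)·(-1)^(6-j) for j from 0 to 4.
= 1 + (-24) + 90 + (-80) + 15 = 2.

2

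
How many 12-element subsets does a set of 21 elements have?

C(21,12) = C(21,9) by symmetry.
C(21,9) = (21·20·19·18·17·16·15·14·13) / 9! = 106661318400 / 362880 = 293930.

293930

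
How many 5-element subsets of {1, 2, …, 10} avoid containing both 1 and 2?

All 5-subsets: C(10,5) = 252. Those containing both fixed elements: C(8,3) = 56.
252 − 56 = 196.

196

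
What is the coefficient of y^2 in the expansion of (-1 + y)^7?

-21

The general term is C(7,j)·(-1)^j·(y)^(7-j); the y^2 term has j = 5.
C(7,5) = 21.
Coefficient = C(7,5) · (-1)^5 = 21 · (-1) = -21.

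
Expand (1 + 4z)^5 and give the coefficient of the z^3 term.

640

The general term is C(5,j)·(1)^j·(4z)^(5-j); the z^3 term has j = 2.
C(5,2) = 10.
Coefficient = C(5,2) · 4^3 = 10 · 64 = 640.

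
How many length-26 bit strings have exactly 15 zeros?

7726160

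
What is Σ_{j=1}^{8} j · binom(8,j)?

Since j·C(8,j) = 8·C(7,j−1), the sum is 8·2^7 = 8·128 = 1024.

1024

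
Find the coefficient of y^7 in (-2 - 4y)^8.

262144

The general term is C(8,j)·(-2)^j·(-4y)^(8-j); the y^7 term has j = 1.
C(8,1) = 8.
Coefficient = C(8,1) · (-2)^1 · (-4)^7 = 8 · (-2) · (-16384) = 262144.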